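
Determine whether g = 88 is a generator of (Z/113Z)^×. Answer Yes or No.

No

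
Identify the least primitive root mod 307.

5

φ(307) = 307 − 1 = 306 = 2 · 3^2 · 17.
Test candidates g = 2, 3, … against the prime factors q ∈ {2, 3, 17} of φ(307): g is a generator iff g^(306/q) ≢ 1 for every such q.
g = 2: 2^153 ≡ 306; 2^102 ≡ 1 — hits 1, so not a primitive root.
g = 3: 3^153 ≡ 306; 3^102 ≡ 1 — hits 1, so not a primitive root.
g = 4: 4^153 ≡ 1 — hits 1, so not a primitive root.
g = 5: 5^153 ≡ 306; 5^102 ≡ 289; 5^18 ≡ 81 — none is 1, so 5 is a primitive root.
So 5 is the smallest generator of (Z/307Z)^×.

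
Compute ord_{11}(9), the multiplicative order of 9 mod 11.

The order of 9 must divide φ(11) = 11 − 1 = 10 = 2 · 5.
Divisors of 10: 1, 2, 5, 10.
Compute 9^d (mod 11) for the divisors d until we hit 1:
9^1 ≡ 9 (mod 11)
9^2 ≡ 4 (mod 11)
9^5 ≡ 1 (mod 11) ✓
Therefore the multiplicative order of 9 modulo 11 is 5.

5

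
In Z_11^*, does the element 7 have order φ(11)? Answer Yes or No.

φ(11) = 11 − 1 = 10 = 2 · 5.
An element g generates (Z/11Z)^× iff g^(10/q) ≢ 1 (mod 11) for each prime q ∈ {2, 5}.
7^5 ≡ 10 (mod 11)  [q = 2: ≢ 1 ✓]
7^2 ≡ 5 (mod 11)  [q = 5: ≢ 1 ✓]
Every test exponent gives a nontrivial residue, hence 7 generates the full group.

Yes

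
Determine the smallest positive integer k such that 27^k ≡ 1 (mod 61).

10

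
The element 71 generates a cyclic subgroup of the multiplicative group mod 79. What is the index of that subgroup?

3

ord(71) | φ(79) = 79 − 1 = 78 = 2 · 3 · 13.
Divisors of 78: 1, 2, 3, 6, 13, 26, 39, 78.
Test each divisor d:
71^1 ≡ 71 (mod 79)
71^2 ≡ 64 (mod 79)
71^3 ≡ 41 (mod 79)
71^6 ≡ 22 (mod 79)
71^13 ≡ 78 (mod 79)
71^26 ≡ 1 (mod 79) ✓
The order of 71 is 26, so the subgroup it generates has 26 elements.
[(Z/79Z)^× : ⟨71⟩] = 78/26 = 3.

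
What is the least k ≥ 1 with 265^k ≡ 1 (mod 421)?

60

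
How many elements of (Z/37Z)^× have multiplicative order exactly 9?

6

φ(37) = 37 − 1 = 36 = 2^2 · 3^2.
Since (Z/37Z)^× is cyclic of order 36, the number of elements of order d is φ(d) when d | 36 and 0 otherwise.
9 = 3^2 divides 36, and φ(9) = 6.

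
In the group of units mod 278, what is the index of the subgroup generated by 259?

2

Since 259 ∈ (Z/278Z)^×, its order divides φ(278) = φ(2)·φ(139) = 1·138 = 138 = 2 · 3 · 23.
Divisors of 138: 1, 2, 3, 6, 23, 46, 69, 138.
Evaluate successive powers at the divisors of 138:
259^1 ≡ 259
259^2 ≡ 83
259^3 ≡ 91
259^6 ≡ 219
259^23 ≡ 181
259^46 ≡ 235
259^69 ≡ 1
So ord_278(259) = 69, hence |⟨259⟩| = 69.
The index is φ(278) / ord(259) = 138 / 69 = 2.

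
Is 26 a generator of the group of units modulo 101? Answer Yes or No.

Yes

φ(101) = 101 − 1 = 100 = 2^2 · 5^2.
An element g generates (Z/101Z)^× iff g^(100/q) ≢ 1 (mod 101) for each prime q ∈ {2, 5}.
26^50 ≡ 100 (mod 101)  [q = 2: ≢ 1 ✓]
26^20 ≡ 36 (mod 101)  [q = 5: ≢ 1 ✓]
All checks pass, so 26 has order 100 and is a primitive root modulo 101.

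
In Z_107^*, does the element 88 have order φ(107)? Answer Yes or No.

φ(107) = 107 − 1 = 106 = 2 · 53.
88 is a primitive root mod 107 iff 88^(φ(107)/q) ≢ 1 for every prime q | φ(107), i.e. q ∈ {2, 53}.
88^53 ≡ 106 (mod 107)  [q = 2: ≢ 1 ✓]
88^2 ≡ 40 (mod 107)  [q = 53: ≢ 1 ✓]
Every test exponent gives a nontrivial residue, hence 88 generates the full group.

Yes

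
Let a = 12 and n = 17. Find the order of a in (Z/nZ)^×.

The order of 12 must divide φ(17) = 17 − 1 = 16 = 2^4.
Divisors of 16: 1, 2, 4, 8, 16.
Compute 12^d (mod 17) for the divisors d until we hit 1:
12^1 ≡ 12 (mod 17)
12^2 ≡ 8 (mod 17)
12^4 ≡ 13 (mod 17)
12^8 ≡ 16 (mod 17)
12^16 ≡ 1 (mod 17) ✓
The smallest such exponent is 16, so the order of 12 is 16.

16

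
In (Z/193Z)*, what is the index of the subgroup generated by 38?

ord(38) | φ(193) = 193 − 1 = 192 = 2^6 · 3.
Divisors of 192: 1, 2, 3, 4, 6, 8, 12, 16, 24, 32, 48, 64, 96, 192.
Evaluate successive powers at the divisors of 192:
38^1 ≡ 38
38^2 ≡ 93
38^3 ≡ 60
38^4 ≡ 157
38^6 ≡ 126
38^8 ≡ 138
38^12 ≡ 50
38^16 ≡ 130
38^24 ≡ 184
38^32 ≡ 109
38^48 ≡ 81
38^64 ≡ 108
38^96 ≡ 192
38^192 ≡ 1
The order of 38 is 192, so the subgroup it generates has 192 elements.
[(Z/193Z)^× : ⟨38⟩] = 192/192 = 1.

1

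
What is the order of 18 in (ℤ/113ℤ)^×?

8

By Lagrange's theorem, ord_113(18) divides φ(113) = 113 − 1 = 112 = 2^4 · 7.
Divisors of 112: 1, 2, 4, 7, 8, 14, 16, 28, 56, 112.
Check 18^d mod 113 for each divisor in increasing order:
18^1 ≡ 18 (mod 113)
18^2 ≡ 98 (mod 113)
18^4 ≡ 112 (mod 113)
18^7 ≡ 44 (mod 113)
18^8 ≡ 1 (mod 113) ✓
Therefore the multiplicative order of 18 modulo 113 is 8.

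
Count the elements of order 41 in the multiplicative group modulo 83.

40

φ(83) = 83 − 1 = 82 = 2 · 41.
(Z/83Z)^× is cyclic (|G| = 82); a cyclic group of order m has exactly φ(d) elements of each order d | m, and none otherwise.
41 | 82, and φ(41) = 41 − 1 = 40.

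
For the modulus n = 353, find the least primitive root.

φ(353) = 353 − 1 = 352 = 2^5 · 11.
Test candidates g = 2, 3, … against the prime factors q ∈ {2, 11} of φ(353): g is a generator iff g^(352/q) ≢ 1 for every such q.
g = 2: 2^176 ≡ 1 — hits 1, so not a primitive root.
g = 3: 3^176 ≡ 352; 3^32 ≡ 140 — none is 1, so 3 is a primitive root.
So 3 is the smallest generator of (Z/353Z)^×.

3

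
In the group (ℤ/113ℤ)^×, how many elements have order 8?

4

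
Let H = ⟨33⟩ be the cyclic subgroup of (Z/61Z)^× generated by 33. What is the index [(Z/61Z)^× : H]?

3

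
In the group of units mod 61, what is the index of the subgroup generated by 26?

1

Since 26 ∈ (Z/61Z)^×, its order divides φ(61) = 61 − 1 = 60 = 2^2 · 3 · 5.
Divisors of 60: 1, 2, 3, 4, 5, 6, 10, 12, 15, 20, 30, 60.
Check 26^d mod 61 for each divisor in increasing order:
26^1 ≡ 26
26^2 ≡ 5
26^3 ≡ 8
26^4 ≡ 25
26^5 ≡ 40
26^6 ≡ 3
26^10 ≡ 14
26^12 ≡ 9
26^15 ≡ 11
26^20 ≡ 13
26^30 ≡ 60
26^60 ≡ 1
Thus |⟨26⟩| = ord(26) = 60.
[(Z/61Z)^× : ⟨26⟩] = 60/60 = 1.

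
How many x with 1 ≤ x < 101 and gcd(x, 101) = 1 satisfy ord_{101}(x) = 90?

φ(101) = 101 − 1 = 100 = 2^2 · 5^2.
(Z/101Z)^× is cyclic (|G| = 100); a cyclic group of order m has exactly φ(d) elements of each order d | m, and none otherwise.
Here 100 is not a multiple of 90, so there are no elements of order 90.

0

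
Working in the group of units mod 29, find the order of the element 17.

4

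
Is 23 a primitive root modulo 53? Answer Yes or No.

No

φ(53) = 53 − 1 = 52 = 2^2 · 13.
Test 23^(52/q) mod 53 for each prime factor q of 52:
23^26 ≡ 52 (mod 53)  [q = 2: ≢ 1 ✓]
23^4 ≡ 1 (mod 53)  [q = 13: ≡ 1 ✗]
The check at q = 13 fails, so 23 generates a proper subgroup.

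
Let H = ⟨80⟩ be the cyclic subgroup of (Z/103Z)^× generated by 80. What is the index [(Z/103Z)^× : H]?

3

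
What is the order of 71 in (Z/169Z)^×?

156

ord(71) | φ(169) = φ(13^2) = 13·(13−1) = 156 = 2^2 · 3 · 13.
Divisors of 156: 1, 2, 3, 4, 6, 12, 13, 26, 39, 52, 78, 156.
Check 71^d mod 169 for each divisor in increasing order:
71^1 ≡ 71
71^2 ≡ 140
71^3 ≡ 138
71^4 ≡ 165
71^6 ≡ 116
71^12 ≡ 105
71^13 ≡ 19
71^26 ≡ 23
71^39 ≡ 99
71^52 ≡ 22
71^78 ≡ 168
71^156 ≡ 1
Hence ord(71) = 156.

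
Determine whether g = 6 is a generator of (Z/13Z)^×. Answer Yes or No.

Yes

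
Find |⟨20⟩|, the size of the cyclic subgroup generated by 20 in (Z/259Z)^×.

By Lagrange's theorem, ord_259(20) divides φ(259) = φ(7·37) = (7−1)·(37−1) = 6·36 = 216 = 2^3 · 3^3.
Divisors of 216: 1, 2, 3, 4, 6, 8, 9, 12, 18, 24, 27, 36, 54, 72, 108, 216.
Check 20^d mod 259 for each divisor in increasing order:
20^1 ≡ 20 (mod 259)
20^2 ≡ 141 (mod 259)
20^3 ≡ 230 (mod 259)
20^4 ≡ 197 (mod 259)
20^6 ≡ 64 (mod 259)
20^8 ≡ 218 (mod 259)
20^9 ≡ 216 (mod 259)
20^12 ≡ 211 (mod 259)
20^18 ≡ 36 (mod 259)
20^24 ≡ 232 (mod 259)
20^27 ≡ 6 (mod 259)
20^36 ≡ 1 (mod 259) ✓
So ord_259(20) = 36.

36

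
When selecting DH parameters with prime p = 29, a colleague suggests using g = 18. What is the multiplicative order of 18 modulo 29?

28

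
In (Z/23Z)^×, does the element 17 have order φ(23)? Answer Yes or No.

φ(23) = 23 − 1 = 22 = 2 · 11.
An element g generates (Z/23Z)^× iff g^(22/q) ≢ 1 (mod 23) for each prime q ∈ {2, 11}.
17^11 ≡ 22 (mod 23)  [q = 2: ≢ 1 ✓]
17^2 ≡ 13 (mod 23)  [q = 11: ≢ 1 ✓]
Every test exponent gives a nontrivial residue, hence 17 generates the full group.

Yes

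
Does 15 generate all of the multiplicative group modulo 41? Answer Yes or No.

φ(41) = 41 − 1 = 40 = 2^3 · 5.
Test 15^(40/q) mod 41 for each prime factor q of 40:
15^20 ≡ 40 (mod 41)  [q = 2: ≢ 1 ✓]
15^8 ≡ 18 (mod 41)  [q = 5: ≢ 1 ✓]
None equal 1, so ord_41(15) = 40: 15 is a primitive root.

Yes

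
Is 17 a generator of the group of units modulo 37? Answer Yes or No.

φ(37) = 37 − 1 = 36 = 2^2 · 3^2.
An element g generates (Z/37Z)^× iff g^(36/q) ≢ 1 (mod 37) for each prime q ∈ {2, 3}.
17^18 ≡ 36 (mod 37)  [q = 2: ≢ 1 ✓]
17^12 ≡ 26 (mod 37)  [q = 3: ≢ 1 ✓]
All checks pass, so 17 has order 36 and is a primitive root modulo 37.

Yes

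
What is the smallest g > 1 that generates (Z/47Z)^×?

5

φ(47) = 47 − 1 = 46 = 2 · 23.
Test candidates g = 2, 3, … against the prime factors q ∈ {2, 23} of φ(47): g is a generator iff g^(46/q) ≢ 1 for every such q.
g = 2: 2^23 ≡ 1 — hits 1, so not a primitive root.
g = 3: 3^23 ≡ 1 — hits 1, so not a primitive root.
g = 4: 4^23 ≡ 1 — hits 1, so not a primitive root.
g = 5: 5^23 ≡ 46; 5^2 ≡ 25 — none is 1, so 5 is a primitive root.
So 5 is the smallest generator of (Z/47Z)^×.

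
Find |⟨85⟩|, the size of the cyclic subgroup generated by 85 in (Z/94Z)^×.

46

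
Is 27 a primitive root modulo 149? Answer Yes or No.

φ(149) = 149 − 1 = 148 = 2^2 · 37.
An element g generates (Z/149Z)^× iff g^(148/q) ≢ 1 (mod 149) for each prime q ∈ {2, 37}.
27^74 ≡ 148 (mod 149)  [q = 2: ≢ 1 ✓]
27^4 ≡ 107 (mod 149)  [q = 37: ≢ 1 ✓]
All checks pass, so 27 has order 148 and is a primitive root modulo 149.

Yes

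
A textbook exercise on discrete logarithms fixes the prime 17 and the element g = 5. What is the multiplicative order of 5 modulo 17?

ord(5) | φ(17) = 17 − 1 = 16 = 2^4.
Divisors of 16: 1, 2, 4, 8, 16.
Test each divisor d:
5^1 ≡ 5
5^2 ≡ 8
5^4 ≡ 13
5^8 ≡ 16
5^16 ≡ 1
Therefore the multiplicative order of 5 modulo 17 is 16.

16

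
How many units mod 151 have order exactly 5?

φ(151) = 151 − 1 = 150 = 2 · 3 · 5^2.
In a cyclic group of order 150, there are φ(d) elements of order d for each divisor d of 150, and zero for non-divisors.
5 | 150, and φ(5) = 5 − 1 = 4.

4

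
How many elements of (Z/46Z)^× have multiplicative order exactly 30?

0

φ(46) = φ(2)·φ(23) = 1·22 = 22 = 2 · 11.
In a cyclic group of order 22, there are φ(d) elements of order d for each divisor d of 22, and zero for non-divisors.
Here 22 is not a multiple of 30, so there are no elements of order 30.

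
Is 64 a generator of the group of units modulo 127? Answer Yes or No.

φ(127) = 127 − 1 = 126 = 2 · 3^2 · 7.
It suffices to check that the order of 64 is not a proper divisor of 126: compute 64^(126/q) for q ∈ {2, 3, 7}.
64^63 ≡ 1 (mod 127)  [q = 2: ≡ 1 ✗]
64^42 ≡ 1 (mod 127)  [q = 3: ≡ 1 ✗]
64^18 ≡ 8 (mod 127)  [q = 7: ≢ 1 ✓]
Since 64^63 ≡ 1, the order of 64 divides 63 < 126, so 64 is not a primitive root.

No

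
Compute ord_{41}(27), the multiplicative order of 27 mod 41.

8

Since 27 ∈ (Z/41Z)^×, its order divides φ(41) = 41 − 1 = 40 = 2^3 · 5.
Divisors of 40: 1, 2, 4, 5, 8, 10, 20, 40.
Test each divisor d:
27^1 ≡ 27
27^2 ≡ 32
27^4 ≡ 40
27^5 ≡ 14
27^8 ≡ 1
The smallest such exponent is 8, so the order of 27 is 8.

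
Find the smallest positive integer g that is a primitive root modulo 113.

3

φ(113) = 113 − 1 = 112 = 2^4 · 7.
g is a primitive root iff g^(112/q) ≢ 1 (mod 113) for each prime q ∈ {2, 7}.
g = 2: 2^56 ≡ 1 — hits 1, so not a primitive root.
g = 3: 3^56 ≡ 112; 3^16 ≡ 49 — none is 1, so 3 is a primitive root.
Hence the least primitive root of 113 is 3.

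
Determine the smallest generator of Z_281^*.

φ(281) = 281 − 1 = 280 = 2^3 · 5 · 7.
g is a primitive root iff g^(280/q) ≢ 1 (mod 281) for each prime q ∈ {2, 5, 7}.
g = 2: 2^140 ≡ 1 — hits 1, so not a primitive root.
g = 3: 3^140 ≡ 280; 3^56 ≡ 86; 3^40 ≡ 249 — none is 1, so 3 is a primitive root.
The smallest primitive root modulo 281 is 3.

3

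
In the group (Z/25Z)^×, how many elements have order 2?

φ(25) = φ(5^2) = 5·(5−1) = 20 = 2^2 · 5.
Since (Z/25Z)^× is cyclic of order 20, the number of elements of order d is φ(d) when d | 20 and 0 otherwise.
2 | 20, and φ(2) = 2 − 1 = 1.

1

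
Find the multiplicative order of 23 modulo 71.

14

By Lagrange's theorem, ord_71(23) divides φ(71) = 71 − 1 = 70 = 2 · 5 · 7.
Divisors of 70: 1, 2, 5, 7, 10, 14, 35, 70.
Check 23^d mod 71 for each divisor in increasing order:
23^1 ≡ 23 (mod 71)
23^2 ≡ 32 (mod 71)
23^5 ≡ 51 (mod 71)
23^7 ≡ 70 (mod 71)
23^10 ≡ 45 (mod 71)
23^14 ≡ 1 (mod 71) ✓
The smallest such exponent is 14, so the order of 23 is 14.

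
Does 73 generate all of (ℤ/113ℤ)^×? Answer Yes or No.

No

φ(113) = 113 − 1 = 112 = 2^4 · 7.
73 is a primitive root mod 113 iff 73^(φ(113)/q) ≢ 1 for every prime q | φ(113), i.e. q ∈ {2, 7}.
73^56 ≡ 112 (mod 113)  [q = 2: ≢ 1 ✓]
73^16 ≡ 1 (mod 113)  [q = 7: ≡ 1 ✗]
Since 73^16 ≡ 1, the order of 73 divides 16 < 112, so 73 is not a primitive root.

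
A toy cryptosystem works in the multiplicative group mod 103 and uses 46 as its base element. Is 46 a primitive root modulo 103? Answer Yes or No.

No

φ(103) = 103 − 1 = 102 = 2 · 3 · 17.
It suffices to check that the order of 46 is not a proper divisor of 102: compute 46^(102/q) for q ∈ {2, 3, 17}.
46^51 ≡ 1 (mod 103)  [q = 2: ≡ 1 ✗]
46^34 ≡ 46 (mod 103)  [q = 3: ≢ 1 ✓]
46^6 ≡ 1 (mod 103)  [q = 17: ≡ 1 ✗]
46^51 ≡ 1 shows ord(46) | 51, strictly less than φ(103); not a primitive root.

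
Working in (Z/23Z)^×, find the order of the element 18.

11

ord(18) | φ(23) = 23 − 1 = 22 = 2 · 11.
Divisors of 22: 1, 2, 11, 22.
Test each divisor d:
18^1 ≡ 18 (mod 23)
18^2 ≡ 2 (mod 23)
18^11 ≡ 1 (mod 23) ✓
Therefore the multiplicative order of 18 modulo 23 is 11.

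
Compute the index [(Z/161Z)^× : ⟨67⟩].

2

ord(67) | φ(161) = φ(7·23) = (7−1)·(23−1) = 6·22 = 132 = 2^2 · 3 · 11.
Divisors of 132: 1, 2, 3, 4, 6, 11, 12, 22, 33, 44, 66, 132.
Evaluate successive powers at the divisors of 132:
67^1 ≡ 67 (mod 161)
67^2 ≡ 142 (mod 161)
67^3 ≡ 15 (mod 161)
67^4 ≡ 39 (mod 161)
67^6 ≡ 64 (mod 161)
67^11 ≡ 114 (mod 161)
67^12 ≡ 71 (mod 161)
67^22 ≡ 116 (mod 161)
67^33 ≡ 22 (mod 161)
67^44 ≡ 93 (mod 161)
67^66 ≡ 1 (mod 161) ✓
So ord_161(67) = 66, hence |⟨67⟩| = 66.
The index is φ(161) / ord(67) = 132 / 66 = 2.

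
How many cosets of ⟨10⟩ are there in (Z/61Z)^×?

1

By Lagrange's theorem, ord_61(10) divides φ(61) = 61 − 1 = 60 = 2^2 · 3 · 5.
Divisors of 60: 1, 2, 3, 4, 5, 6, 10, 12, 15, 20, 30, 60.
Evaluate successive powers at the divisors of 60:
10^1 ≡ 10 (mod 61)
10^2 ≡ 39 (mod 61)
10^3 ≡ 24 (mod 61)
10^4 ≡ 57 (mod 61)
10^5 ≡ 21 (mod 61)
10^6 ≡ 27 (mod 61)
10^10 ≡ 14 (mod 61)
10^12 ≡ 58 (mod 61)
10^15 ≡ 50 (mod 61)
10^20 ≡ 13 (mod 61)
10^30 ≡ 60 (mod 61)
10^60 ≡ 1 (mod 61) ✓
The order of 10 is 60, so the subgroup it generates has 60 elements.
The index is φ(61) / ord(10) = 60 / 60 = 1.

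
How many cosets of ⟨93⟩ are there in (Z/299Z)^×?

22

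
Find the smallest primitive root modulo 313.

φ(313) = 313 − 1 = 312 = 2^3 · 3 · 13.
g is a primitive root iff g^(312/q) ≢ 1 (mod 313) for each prime q ∈ {2, 3, 13}.
g = 2: 2^156 ≡ 1 — hits 1, so not a primitive root.
g = 3: 3^156 ≡ 1 — hits 1, so not a primitive root.
g = 4: 4^156 ≡ 1 — hits 1, so not a primitive root.
g = 5: 5^156 ≡ 312; 5^104 ≡ 1 — hits 1, so not a primitive root.
g = 6: 6^156 ≡ 1 — hits 1, so not a primitive root.
g = 7: 7^156 ≡ 312; 7^104 ≡ 1 — hits 1, so not a primitive root.
g = 8: 8^156 ≡ 1 — hits 1, so not a primitive root.
g = 9: 9^156 ≡ 1 — hits 1, so not a primitive root.
g = 10: 10^156 ≡ 312; 10^104 ≡ 214; 10^24 ≡ 103 — none is 1, so 10 is a primitive root.
Hence the least primitive root of 313 is 10.

10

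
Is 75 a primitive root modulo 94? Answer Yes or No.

φ(94) = φ(2)·φ(47) = 1·46 = 46 = 2 · 23.
An element g generates (Z/94Z)^× iff g^(46/q) ≢ 1 (mod 94) for each prime q ∈ {2, 23}.
75^23 ≡ 1 (mod 94)  [q = 2: ≡ 1 ✗]
75^2 ≡ 79 (mod 94)  [q = 23: ≢ 1 ✓]
The check at q = 2 fails, so 75 generates a proper subgroup.

No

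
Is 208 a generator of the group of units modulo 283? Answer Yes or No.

No

φ(283) = 283 − 1 = 282 = 2 · 3 · 47.
An element g generates (Z/283Z)^× iff g^(282/q) ≢ 1 (mod 283) for each prime q ∈ {2, 3, 47}.
208^141 ≡ 1 (mod 283)  [q = 2: ≡ 1 ✗]
208^94 ≡ 44 (mod 283)  [q = 3: ≢ 1 ✓]
208^6 ≡ 141 (mod 283)  [q = 47: ≢ 1 ✓]
The check at q = 2 fails, so 208 generates a proper subgroup.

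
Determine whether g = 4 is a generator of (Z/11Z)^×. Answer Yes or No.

No

φ(11) = 11 − 1 = 10 = 2 · 5.
It suffices to check that the order of 4 is not a proper divisor of 10: compute 4^(10/q) for q ∈ {2, 5}.
4^5 ≡ 1 (mod 11)  [q = 2: ≡ 1 ✗]
4^2 ≡ 5 (mod 11)  [q = 5: ≢ 1 ✓]
Since 4^5 ≡ 1, the order of 4 divides 5 < 10, so 4 is not a primitive root.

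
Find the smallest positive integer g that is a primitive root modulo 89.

3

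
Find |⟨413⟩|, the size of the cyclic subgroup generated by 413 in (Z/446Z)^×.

Since 413 ∈ (Z/446Z)^×, its order divides φ(446) = φ(2)·φ(223) = 1·222 = 222 = 2 · 3 · 37.
Divisors of 222: 1, 2, 3, 6, 37, 74, 111, 222.
Test each divisor d:
413^1 ≡ 413 (mod 446)
413^2 ≡ 197 (mod 446)
413^3 ≡ 189 (mod 446)
413^6 ≡ 41 (mod 446)
413^37 ≡ 445 (mod 446)
413^74 ≡ 1 (mod 446) ✓
So ord_446(413) = 74.

74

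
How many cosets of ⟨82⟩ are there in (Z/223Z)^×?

6

ord(82) | φ(223) = 223 − 1 = 222 = 2 · 3 · 37.
Divisors of 222: 1, 2, 3, 6, 37, 74, 111, 222.
Test each divisor d:
82^1 ≡ 82 (mod 223)
82^2 ≡ 34 (mod 223)
82^3 ≡ 112 (mod 223)
82^6 ≡ 56 (mod 223)
82^37 ≡ 1 (mod 223) ✓
So ord_223(82) = 37, hence |⟨82⟩| = 37.
[(Z/223Z)^× : ⟨82⟩] = 222/37 = 6.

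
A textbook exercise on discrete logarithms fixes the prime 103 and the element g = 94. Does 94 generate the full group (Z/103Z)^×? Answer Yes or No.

No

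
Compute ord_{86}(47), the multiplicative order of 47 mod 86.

7

ord(47) | φ(86) = φ(2)·φ(43) = 1·42 = 42 = 2 · 3 · 7.
Divisors of 42: 1, 2, 3, 6, 7, 14, 21, 42.
Evaluate successive powers at the divisors of 42:
47^1 ≡ 47 (mod 86)
47^2 ≡ 59 (mod 86)
47^3 ≡ 21 (mod 86)
47^6 ≡ 11 (mod 86)
47^7 ≡ 1 (mod 86) ✓
So ord_86(47) = 7.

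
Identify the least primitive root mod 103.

5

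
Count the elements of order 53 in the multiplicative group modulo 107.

φ(107) = 107 − 1 = 106 = 2 · 53.
Since (Z/107Z)^× is cyclic of order 106, the number of elements of order d is φ(d) when d | 106 and 0 otherwise.
53 | 106, and φ(53) = 53 − 1 = 52.

52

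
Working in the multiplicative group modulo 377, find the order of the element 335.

42

By Lagrange's theorem, ord_377(335) divides φ(377) = φ(13·29) = (13−1)·(29−1) = 12·28 = 336 = 2^4 · 3 · 7.
Divisors of 336: 1, 2, 3, 4, 6, 7, 8, 12, 14, 16, 21, 24, 28, 42, 48, 56, 84, 112, 168, 336.
Test each divisor d:
335^1 ≡ 335 (mod 377)
335^2 ≡ 256 (mod 377)
335^3 ≡ 181 (mod 377)
335^4 ≡ 315 (mod 377)
335^6 ≡ 339 (mod 377)
335^7 ≡ 88 (mod 377)
335^8 ≡ 74 (mod 377)
335^12 ≡ 313 (mod 377)
335^14 ≡ 204 (mod 377)
335^16 ≡ 198 (mod 377)
335^21 ≡ 233 (mod 377)
335^24 ≡ 326 (mod 377)
335^28 ≡ 146 (mod 377)
335^42 ≡ 1 (mod 377) ✓
Hence ord(335) = 42.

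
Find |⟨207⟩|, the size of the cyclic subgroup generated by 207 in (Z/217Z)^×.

30

The order of 207 must divide φ(217) = φ(7·31) = (7−1)·(31−1) = 6·30 = 180 = 2^2 · 3^2 · 5.
Divisors of 180: 1, 2, 3, 4, 5, 6, 9, 10, 12, 15, 18, 20, 30, 36, 45, 60, 90, 180.
Compute 207^d (mod 217) for the divisors d until we hit 1:
207^1 ≡ 207
207^2 ≡ 100
207^3 ≡ 85
207^4 ≡ 18
207^5 ≡ 37
207^6 ≡ 64
207^9 ≡ 15
207^10 ≡ 67
207^12 ≡ 190
207^15 ≡ 92
207^18 ≡ 8
207^20 ≡ 149
207^30 ≡ 1
Therefore the multiplicative order of 207 modulo 217 is 30.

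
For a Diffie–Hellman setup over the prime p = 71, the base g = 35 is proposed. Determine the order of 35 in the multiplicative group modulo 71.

The order of 35 must divide φ(71) = 71 − 1 = 70 = 2 · 5 · 7.
Divisors of 70: 1, 2, 5, 7, 10, 14, 35, 70.
Test each divisor d:
35^1 ≡ 35
35^2 ≡ 18
35^5 ≡ 51
35^7 ≡ 66
35^10 ≡ 45
35^14 ≡ 25
35^35 ≡ 70
35^70 ≡ 1
The smallest such exponent is 70, so the order of 35 is 70.

70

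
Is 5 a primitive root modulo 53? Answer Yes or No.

φ(53) = 53 − 1 = 52 = 2^2 · 13.
5 is a primitive root mod 53 iff 5^(φ(53)/q) ≢ 1 for every prime q | φ(53), i.e. q ∈ {2, 13}.
5^26 ≡ 52 (mod 53)  [q = 2: ≢ 1 ✓]
5^4 ≡ 42 (mod 53)  [q = 13: ≢ 1 ✓]
All checks pass, so 5 has order 52 and is a primitive root modulo 53.

Yes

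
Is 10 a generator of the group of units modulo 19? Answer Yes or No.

φ(19) = 19 − 1 = 18 = 2 · 3^2.
10 is a primitive root mod 19 iff 10^(φ(19)/q) ≢ 1 for every prime q | φ(19), i.e. q ∈ {2, 3}.
10^9 ≡ 18 (mod 19)  [q = 2: ≢ 1 ✓]
10^6 ≡ 11 (mod 19)  [q = 3: ≢ 1 ✓]
Every test exponent gives a nontrivial residue, hence 10 generates the full group.

Yes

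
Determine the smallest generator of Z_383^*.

φ(383) = 383 − 1 = 382 = 2 · 191.
Test candidates g = 2, 3, … against the prime factors q ∈ {2, 191} of φ(383): g is a generator iff g^(382/q) ≢ 1 for every such q.
g = 2: 2^191 ≡ 1 — hits 1, so not a primitive root.
g = 3: 3^191 ≡ 1 — hits 1, so not a primitive root.
g = 4: 4^191 ≡ 1 — hits 1, so not a primitive root.
g = 5: 5^191 ≡ 382; 5^2 ≡ 25 — none is 1, so 5 is a primitive root.
So 5 is the smallest generator of (Z/383Z)^×.

5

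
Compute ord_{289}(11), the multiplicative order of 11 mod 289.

ord(11) | φ(289) = φ(17^2) = 17·(17−1) = 272 = 2^4 · 17.
Divisors of 272: 1, 2, 4, 8, 16, 17, 34, 68, 136, 272.
Compute 11^d (mod 289) for the divisors d until we hit 1:
11^1 ≡ 11
11^2 ≡ 121
11^4 ≡ 191
11^8 ≡ 67
11^16 ≡ 154
11^17 ≡ 249
11^34 ≡ 155
11^68 ≡ 38
11^136 ≡ 288
11^272 ≡ 1
Hence ord(11) = 272.

272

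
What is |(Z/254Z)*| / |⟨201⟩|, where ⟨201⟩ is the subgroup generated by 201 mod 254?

2

The order of 201 must divide φ(254) = φ(2)·φ(127) = 1·126 = 126 = 2 · 3^2 · 7.
Divisors of 126: 1, 2, 3, 6, 7, 9, 14, 18, 21, 42, 63, 126.
Evaluate successive powers at the divisors of 126:
201^1 ≡ 201
201^2 ≡ 15
201^3 ≡ 221
201^6 ≡ 73
201^7 ≡ 195
201^9 ≡ 131
201^14 ≡ 179
201^18 ≡ 143
201^21 ≡ 107
201^42 ≡ 19
201^63 ≡ 1
The order of 201 is 63, so the subgroup it generates has 63 elements.
The index is φ(254) / ord(201) = 126 / 63 = 2.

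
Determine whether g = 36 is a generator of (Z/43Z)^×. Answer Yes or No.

No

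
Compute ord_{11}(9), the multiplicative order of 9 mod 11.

5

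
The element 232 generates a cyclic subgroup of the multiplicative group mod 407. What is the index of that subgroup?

120

The order of 232 must divide φ(407) = φ(11·37) = (11−1)·(37−1) = 10·36 = 360 = 2^3 · 3^2 · 5.
Divisors of 360: 1, 2, 3, 4, 5, 6, 8, 9, 10, 12, 15, 18, 20, 24, 30, 36, 40, 45, 60, 72, 90, 120, 180, 360.
Check 232^d mod 407 for each divisor in increasing order:
232^1 ≡ 232 (mod 407)
232^2 ≡ 100 (mod 407)
232^3 ≡ 1 (mod 407) ✓
So ord_407(232) = 3, hence |⟨232⟩| = 3.
[(Z/407Z)^× : ⟨232⟩] = 360/3 = 120.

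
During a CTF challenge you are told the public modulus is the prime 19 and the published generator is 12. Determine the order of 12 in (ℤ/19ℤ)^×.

6

By Lagrange's theorem, ord_19(12) divides φ(19) = 19 − 1 = 18 = 2 · 3^2.
Divisors of 18: 1, 2, 3, 6, 9, 18.
Compute 12^d (mod 19) for the divisors d until we hit 1:
12^1 ≡ 12 (mod 19)
12^2 ≡ 11 (mod 19)
12^3 ≡ 18 (mod 19)
12^6 ≡ 1 (mod 19) ✓
Therefore the multiplicative order of 12 modulo 19 is 6.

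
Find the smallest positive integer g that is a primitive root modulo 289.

φ(289) = φ(17^2) = 17·(17−1) = 272 = 2^4 · 17.
Test candidates g = 2, 3, … against the prime factors q ∈ {2, 17} of φ(289): g is a generator iff g^(272/q) ≢ 1 for every such q.
g = 2: 2^136 ≡ 1 — hits 1, so not a primitive root.
g = 3: 3^136 ≡ 288; 3^16 ≡ 171 — none is 1, so 3 is a primitive root.
So 3 is the smallest generator of (Z/289Z)^×.

3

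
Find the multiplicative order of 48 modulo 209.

Since 48 ∈ (Z/209Z)^×, its order divides φ(209) = φ(11·19) = (11−1)·(19−1) = 10·18 = 180 = 2^2 · 3^2 · 5.
Divisors of 180: 1, 2, 3, 4, 5, 6, 9, 10, 12, 15, 18, 20, 30, 36, 45, 60, 90, 180.
Evaluate successive powers at the divisors of 180:
48^1 ≡ 48 (mod 209)
48^2 ≡ 5 (mod 209)
48^3 ≡ 31 (mod 209)
48^4 ≡ 25 (mod 209)
48^5 ≡ 155 (mod 209)
48^6 ≡ 125 (mod 209)
48^9 ≡ 113 (mod 209)
48^10 ≡ 199 (mod 209)
48^12 ≡ 159 (mod 209)
48^15 ≡ 122 (mod 209)
48^18 ≡ 20 (mod 209)
48^20 ≡ 100 (mod 209)
48^30 ≡ 45 (mod 209)
48^36 ≡ 191 (mod 209)
48^45 ≡ 56 (mod 209)
48^60 ≡ 144 (mod 209)
48^90 ≡ 1 (mod 209) ✓
So ord_209(48) = 90.

90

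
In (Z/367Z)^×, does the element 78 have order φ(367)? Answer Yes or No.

Yes

φ(367) = 367 − 1 = 366 = 2 · 3 · 61.
78 is a primitive root mod 367 iff 78^(φ(367)/q) ≢ 1 for every prime q | φ(367), i.e. q ∈ {2, 3, 61}.
78^183 ≡ 366 (mod 367)  [q = 2: ≢ 1 ✓]
78^122 ≡ 83 (mod 367)  [q = 3: ≢ 1 ✓]
78^6 ≡ 74 (mod 367)  [q = 61: ≢ 1 ✓]
Every test exponent gives a nontrivial residue, hence 78 generates the full group.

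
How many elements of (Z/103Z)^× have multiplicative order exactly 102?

32

φ(103) = 103 − 1 = 102 = 2 · 3 · 17.
(Z/103Z)^× is cyclic (|G| = 102); a cyclic group of order m has exactly φ(d) elements of each order d | m, and none otherwise.
102 = 2 · 3 · 17 divides 102, and φ(102) = 32.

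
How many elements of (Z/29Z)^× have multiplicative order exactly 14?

6

φ(29) = 29 − 1 = 28 = 2^2 · 7.
Since (Z/29Z)^× is cyclic of order 28, the number of elements of order d is φ(d) when d | 28 and 0 otherwise.
14 = 2 · 7 divides 28, and φ(14) = 6.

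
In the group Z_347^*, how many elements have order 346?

172

φ(347) = 347 − 1 = 346 = 2 · 173.
(Z/347Z)^× is cyclic (|G| = 346); a cyclic group of order m has exactly φ(d) elements of each order d | m, and none otherwise.
346 = 2 · 173 divides 346, and φ(346) = 172.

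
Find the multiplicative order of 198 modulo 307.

306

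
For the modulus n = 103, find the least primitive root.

φ(103) = 103 − 1 = 102 = 2 · 3 · 17.
g is a primitive root iff g^(102/q) ≢ 1 (mod 103) for each prime q ∈ {2, 3, 17}.
g = 2: 2^51 ≡ 1 — hits 1, so not a primitive root.
g = 3: 3^51 ≡ 102; 3^34 ≡ 1 — hits 1, so not a primitive root.
g = 4: 4^51 ≡ 1 — hits 1, so not a primitive root.
g = 5: 5^51 ≡ 102; 5^34 ≡ 56; 5^6 ≡ 72 — none is 1, so 5 is a primitive root.
The smallest primitive root modulo 103 is 5.

5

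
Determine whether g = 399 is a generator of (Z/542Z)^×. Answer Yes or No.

No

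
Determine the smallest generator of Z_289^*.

φ(289) = φ(17^2) = 17·(17−1) = 272 = 2^4 · 17.
Test candidates g = 2, 3, … against the prime factors q ∈ {2, 17} of φ(289): g is a generator iff g^(272/q) ≢ 1 for every such q.
g = 2: 2^136 ≡ 1 — hits 1, so not a primitive root.
g = 3: 3^136 ≡ 288; 3^16 ≡ 171 — none is 1, so 3 is a primitive root.
Hence the least primitive root of 289 is 3.

3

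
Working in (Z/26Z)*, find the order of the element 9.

3

ord(9) | φ(26) = φ(2)·φ(13) = 1·12 = 12 = 2^2 · 3.
Divisors of 12: 1, 2, 3, 4, 6, 12.
Evaluate successive powers at the divisors of 12:
9^1 ≡ 9 (mod 26)
9^2 ≡ 3 (mod 26)
9^3 ≡ 1 (mod 26) ✓
So ord_26(9) = 3.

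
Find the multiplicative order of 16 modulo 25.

5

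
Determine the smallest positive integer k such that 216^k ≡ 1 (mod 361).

57

The order of 216 must divide φ(361) = φ(19^2) = 19·(19−1) = 342 = 2 · 3^2 · 19.
Divisors of 342: 1, 2, 3, 6, 9, 18, 19, 38, 57, 114, 171, 342.
Compute 216^d (mod 361) for the divisors d until we hit 1:
216^1 ≡ 216
216^2 ≡ 87
216^3 ≡ 20
216^6 ≡ 39
216^9 ≡ 58
216^18 ≡ 115
216^19 ≡ 292
216^38 ≡ 68
216^57 ≡ 1
The smallest such exponent is 57, so the order of 216 is 57.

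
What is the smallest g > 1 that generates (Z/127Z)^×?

3

φ(127) = 127 − 1 = 126 = 2 · 3^2 · 7.
g is a primitive root iff g^(126/q) ≢ 1 (mod 127) for each prime q ∈ {2, 3, 7}.
g = 2: 2^63 ≡ 1 — hits 1, so not a primitive root.
g = 3: 3^63 ≡ 126; 3^42 ≡ 107; 3^18 ≡ 4 — none is 1, so 3 is a primitive root.
So 3 is the smallest generator of (Z/127Z)^×.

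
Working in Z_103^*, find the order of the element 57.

6

Since 57 ∈ (Z/103Z)^×, its order divides φ(103) = 103 − 1 = 102 = 2 · 3 · 17.
Divisors of 102: 1, 2, 3, 6, 17, 34, 51, 102.
Compute 57^d (mod 103) for the divisors d until we hit 1:
57^1 ≡ 57 (mod 103)
57^2 ≡ 56 (mod 103)
57^3 ≡ 102 (mod 103)
57^6 ≡ 1 (mod 103) ✓
So ord_103(57) = 6.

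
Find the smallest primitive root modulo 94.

5

φ(94) = φ(2)·φ(47) = 1·46 = 46 = 2 · 23.
Test candidates g = 2, 3, … against the prime factors q ∈ {2, 23} of φ(94): g is a generator iff g^(46/q) ≢ 1 for every such q.
g = 2: gcd(2, 94) = 2 > 1, not a unit — skip.
g = 3: 3^23 ≡ 1 — hits 1, so not a primitive root.
g = 4: gcd(4, 94) = 2 > 1, not a unit — skip.
g = 5: 5^23 ≡ 93; 5^2 ≡ 25 — none is 1, so 5 is a primitive root.
So 5 is the smallest generator of (Z/94Z)^×.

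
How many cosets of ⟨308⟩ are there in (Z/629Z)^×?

8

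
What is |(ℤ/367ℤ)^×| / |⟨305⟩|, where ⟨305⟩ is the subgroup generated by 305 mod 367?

The order of 305 must divide φ(367) = 367 − 1 = 366 = 2 · 3 · 61.
Divisors of 366: 1, 2, 3, 6, 61, 122, 183, 366.
Test each divisor d:
305^1 ≡ 305
305^2 ≡ 174
305^3 ≡ 222
305^6 ≡ 106
305^61 ≡ 84
305^122 ≡ 83
305^183 ≡ 366
305^366 ≡ 1
Thus |⟨305⟩| = ord(305) = 366.
[(Z/367Z)^× : ⟨305⟩] = 366/366 = 1.

1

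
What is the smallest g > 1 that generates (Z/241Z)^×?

7

φ(241) = 241 − 1 = 240 = 2^4 · 3 · 5.
Test candidates g = 2, 3, … against the prime factors q ∈ {2, 3, 5} of φ(241): g is a generator iff g^(240/q) ≢ 1 for every such q.
g = 2: 2^120 ≡ 1 — hits 1, so not a primitive root.
g = 3: 3^120 ≡ 1 — hits 1, so not a primitive root.
g = 4: 4^120 ≡ 1 — hits 1, so not a primitive root.
g = 5: 5^120 ≡ 1 — hits 1, so not a primitive root.
g = 6: 6^120 ≡ 1 — hits 1, so not a primitive root.
g = 7: 7^120 ≡ 240; 7^80 ≡ 15; 7^48 ≡ 91 — none is 1, so 7 is a primitive root.
Hence the least primitive root of 241 is 7.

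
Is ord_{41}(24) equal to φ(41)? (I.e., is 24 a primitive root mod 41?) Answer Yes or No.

Yes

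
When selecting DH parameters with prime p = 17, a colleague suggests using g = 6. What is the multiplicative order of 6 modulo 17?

By Lagrange's theorem, ord_17(6) divides φ(17) = 17 − 1 = 16 = 2^4.
Divisors of 16: 1, 2, 4, 8, 16.
Compute 6^d (mod 17) for the divisors d until we hit 1:
6^1 ≡ 6 (mod 17)
6^2 ≡ 2 (mod 17)
6^4 ≡ 4 (mod 17)
6^8 ≡ 16 (mod 17)
6^16 ≡ 1 (mod 17) ✓
Therefore the multiplicative order of 6 modulo 17 is 16.

16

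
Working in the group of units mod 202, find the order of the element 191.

ord(191) | φ(202) = φ(2)·φ(101) = 1·100 = 100 = 2^2 · 5^2.
Divisors of 100: 1, 2, 4, 5, 10, 20, 25, 50, 100.
Test each divisor d:
191^1 ≡ 191 (mod 202)
191^2 ≡ 121 (mod 202)
191^4 ≡ 97 (mod 202)
191^5 ≡ 145 (mod 202)
191^10 ≡ 17 (mod 202)
191^20 ≡ 87 (mod 202)
191^25 ≡ 91 (mod 202)
191^50 ≡ 201 (mod 202)
191^100 ≡ 1 (mod 202) ✓
Therefore the multiplicative order of 191 modulo 202 is 100.

100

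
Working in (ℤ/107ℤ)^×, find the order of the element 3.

53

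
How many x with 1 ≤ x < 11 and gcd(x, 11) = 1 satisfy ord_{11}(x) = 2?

1

φ(11) = 11 − 1 = 10 = 2 · 5.
In a cyclic group of order 10, there are φ(d) elements of order d for each divisor d of 10, and zero for non-divisors.
2 | 10, and φ(2) = 2 − 1 = 1.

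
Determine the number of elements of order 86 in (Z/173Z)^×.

φ(173) = 173 − 1 = 172 = 2^2 · 43.
Since (Z/173Z)^× is cyclic of order 172, the number of elements of order d is φ(d) when d | 172 and 0 otherwise.
86 = 2 · 43 divides 172, and φ(86) = 42.

42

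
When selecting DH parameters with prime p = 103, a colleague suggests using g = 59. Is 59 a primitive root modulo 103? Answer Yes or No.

No

φ(103) = 103 − 1 = 102 = 2 · 3 · 17.
Test 59^(102/q) mod 103 for each prime factor q of 102:
59^51 ≡ 1 (mod 103)  [q = 2: ≡ 1 ✗]
59^34 ≡ 46 (mod 103)  [q = 3: ≢ 1 ✓]
59^6 ≡ 9 (mod 103)  [q = 17: ≢ 1 ✓]
Since 59^51 ≡ 1, the order of 59 divides 51 < 102, so 59 is not a primitive root.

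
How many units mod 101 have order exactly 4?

2

φ(101) = 101 − 1 = 100 = 2^2 · 5^2.
(Z/101Z)^× is cyclic (|G| = 100); a cyclic group of order m has exactly φ(d) elements of each order d | m, and none otherwise.
4 = 2^2 divides 100, and φ(4) = 2.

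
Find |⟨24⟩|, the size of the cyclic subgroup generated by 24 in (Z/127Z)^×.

18

ord(24) | φ(127) = 127 − 1 = 126 = 2 · 3^2 · 7.
Divisors of 126: 1, 2, 3, 6, 7, 9, 14, 18, 21, 42, 63, 126.
Test each divisor d:
24^1 ≡ 24 (mod 127)
24^2 ≡ 68 (mod 127)
24^3 ≡ 108 (mod 127)
24^6 ≡ 107 (mod 127)
24^7 ≡ 28 (mod 127)
24^9 ≡ 126 (mod 127)
24^14 ≡ 22 (mod 127)
24^18 ≡ 1 (mod 127) ✓
The smallest such exponent is 18, so the order of 24 is 18.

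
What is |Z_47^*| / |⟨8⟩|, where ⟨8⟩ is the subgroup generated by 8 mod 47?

Since 8 ∈ (Z/47Z)^×, its order divides φ(47) = 47 − 1 = 46 = 2 · 23.
Divisors of 46: 1, 2, 23, 46.
Evaluate successive powers at the divisors of 46:
8^1 ≡ 8
8^2 ≡ 17
8^23 ≡ 1
Thus |⟨8⟩| = ord(8) = 23.
The index is φ(47) / ord(8) = 46 / 23 = 2.

2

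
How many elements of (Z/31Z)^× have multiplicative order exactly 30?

8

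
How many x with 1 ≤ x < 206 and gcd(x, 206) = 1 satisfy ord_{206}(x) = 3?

2

φ(206) = φ(2)·φ(103) = 1·102 = 102 = 2 · 3 · 17.
In a cyclic group of order 102, there are φ(d) elements of order d for each divisor d of 102, and zero for non-divisors.
3 | 102, and φ(3) = 3 − 1 = 2.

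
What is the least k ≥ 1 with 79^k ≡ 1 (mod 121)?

Since 79 ∈ (Z/121Z)^×, its order divides φ(121) = φ(11^2) = 11·(11−1) = 110 = 2 · 5 · 11.
Divisors of 110: 1, 2, 5, 10, 11, 22, 55, 110.
Test each divisor d:
79^1 ≡ 79
79^2 ≡ 70
79^5 ≡ 21
79^10 ≡ 78
79^11 ≡ 112
79^22 ≡ 81
79^55 ≡ 120
79^110 ≡ 1
The smallest such exponent is 110, so the order of 79 is 110.

110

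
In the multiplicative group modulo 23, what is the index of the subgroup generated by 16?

2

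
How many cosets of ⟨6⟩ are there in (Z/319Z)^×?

4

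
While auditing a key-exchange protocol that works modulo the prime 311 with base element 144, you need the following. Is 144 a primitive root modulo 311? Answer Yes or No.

φ(311) = 311 − 1 = 310 = 2 · 5 · 31.
144 is a primitive root mod 311 iff 144^(φ(311)/q) ≢ 1 for every prime q | φ(311), i.e. q ∈ {2, 5, 31}.
144^155 ≡ 1 (mod 311)  [q = 2: ≡ 1 ✗]
144^62 ≡ 36 (mod 311)  [q = 5: ≢ 1 ✓]
144^10 ≡ 195 (mod 311)  [q = 31: ≢ 1 ✓]
144^155 ≡ 1 shows ord(144) | 155, strictly less than φ(311); not a primitive root.

No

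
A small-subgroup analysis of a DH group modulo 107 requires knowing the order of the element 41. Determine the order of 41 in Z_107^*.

53

ord(41) | φ(107) = 107 − 1 = 106 = 2 · 53.
Divisors of 106: 1, 2, 53, 106.
Check 41^d mod 107 for each divisor in increasing order:
41^1 ≡ 41 (mod 107)
41^2 ≡ 76 (mod 107)
41^53 ≡ 1 (mod 107) ✓
Hence ord(41) = 53.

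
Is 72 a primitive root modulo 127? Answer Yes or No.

No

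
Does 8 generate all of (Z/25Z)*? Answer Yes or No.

Yes

φ(25) = φ(5^2) = 5·(5−1) = 20 = 2^2 · 5.
It suffices to check that the order of 8 is not a proper divisor of 20: compute 8^(20/q) for q ∈ {2, 5}.
8^10 ≡ 24 (mod 25)  [q = 2: ≢ 1 ✓]
8^4 ≡ 21 (mod 25)  [q = 5: ≢ 1 ✓]
None equal 1, so ord_25(8) = 20: 8 is a primitive root.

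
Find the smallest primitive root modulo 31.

3

φ(31) = 31 − 1 = 30 = 2 · 3 · 5.
Test candidates g = 2, 3, … against the prime factors q ∈ {2, 3, 5} of φ(31): g is a generator iff g^(30/q) ≢ 1 for every such q.
g = 2: 2^15 ≡ 1 — hits 1, so not a primitive root.
g = 3: 3^15 ≡ 30; 3^10 ≡ 25; 3^6 ≡ 16 — none is 1, so 3 is a primitive root.
So 3 is the smallest generator of (Z/31Z)^×.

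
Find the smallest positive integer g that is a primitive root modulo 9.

φ(9) = φ(3^2) = 3·(3−1) = 6 = 2 · 3.
Test candidates g = 2, 3, … against the prime factors q ∈ {2, 3} of φ(9): g is a generator iff g^(6/q) ≢ 1 for every such q.
g = 2: 2^3 ≡ 8; 2^2 ≡ 4 — none is 1, so 2 is a primitive root.
Hence the least primitive root of 9 is 2.

2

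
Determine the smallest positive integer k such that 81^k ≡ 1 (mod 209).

By Lagrange's theorem, ord_209(81) divides φ(209) = φ(11·19) = (11−1)·(19−1) = 10·18 = 180 = 2^2 · 3^2 · 5.
Divisors of 180: 1, 2, 3, 4, 5, 6, 9, 10, 12, 15, 18, 20, 30, 36, 45, 60, 90, 180.
Test each divisor d:
81^1 ≡ 81 (mod 209)
81^2 ≡ 82 (mod 209)
81^3 ≡ 163 (mod 209)
81^4 ≡ 36 (mod 209)
81^5 ≡ 199 (mod 209)
81^6 ≡ 26 (mod 209)
81^9 ≡ 58 (mod 209)
81^10 ≡ 100 (mod 209)
81^12 ≡ 49 (mod 209)
81^15 ≡ 45 (mod 209)
81^18 ≡ 20 (mod 209)
81^20 ≡ 177 (mod 209)
81^30 ≡ 144 (mod 209)
81^36 ≡ 191 (mod 209)
81^45 ≡ 1 (mod 209) ✓
The smallest such exponent is 45, so the order of 81 is 45.

45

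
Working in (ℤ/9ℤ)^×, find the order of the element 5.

By Lagrange's theorem, ord_9(5) divides φ(9) = φ(3^2) = 3·(3−1) = 6 = 2 · 3.
Divisors of 6: 1, 2, 3, 6.
Evaluate successive powers at the divisors of 6:
5^1 ≡ 5 (mod 9)
5^2 ≡ 7 (mod 9)
5^3 ≡ 8 (mod 9)
5^6 ≡ 1 (mod 9) ✓
So ord_9(5) = 6.

6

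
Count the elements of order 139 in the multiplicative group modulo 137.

0

φ(137) = 137 − 1 = 136 = 2^3 · 17.
(Z/137Z)^× is cyclic (|G| = 136); a cyclic group of order m has exactly φ(d) elements of each order d | m, and none otherwise.
139 does not divide 136, so no element of (Z/137Z)^× has order 139.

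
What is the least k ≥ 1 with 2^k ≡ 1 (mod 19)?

18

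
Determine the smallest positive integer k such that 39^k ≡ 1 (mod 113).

The order of 39 must divide φ(113) = 113 − 1 = 112 = 2^4 · 7.
Divisors of 112: 1, 2, 4, 7, 8, 14, 16, 28, 56, 112.
Compute 39^d (mod 113) for the divisors d until we hit 1:
39^1 ≡ 39 (mod 113)
39^2 ≡ 52 (mod 113)
39^4 ≡ 105 (mod 113)
39^7 ≡ 48 (mod 113)
39^8 ≡ 64 (mod 113)
39^14 ≡ 44 (mod 113)
39^16 ≡ 28 (mod 113)
39^28 ≡ 15 (mod 113)
39^56 ≡ 112 (mod 113)
39^112 ≡ 1 (mod 113) ✓
The smallest such exponent is 112, so the order of 39 is 112.

112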